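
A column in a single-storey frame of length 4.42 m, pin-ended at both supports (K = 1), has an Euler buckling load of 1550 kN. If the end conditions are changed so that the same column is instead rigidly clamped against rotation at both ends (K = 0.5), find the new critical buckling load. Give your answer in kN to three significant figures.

P_cr ≈ 6200 kN

P_cr ∝ 1/K², so P_cr,new = P_cr,old × (K_old/K_new)² = 1550 × (1/0.5)²
= 1550 × 4.000 = 6200 kN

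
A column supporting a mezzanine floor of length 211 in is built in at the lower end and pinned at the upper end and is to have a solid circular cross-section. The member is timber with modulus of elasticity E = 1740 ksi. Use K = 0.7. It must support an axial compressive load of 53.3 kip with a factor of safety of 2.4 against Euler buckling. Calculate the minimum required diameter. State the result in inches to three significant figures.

d ≈ 7.59 in

Required P_cr = n·P = 2.4 × 53.3 = 127.9 kip
L_e = K·L = 0.7 × 211 = 147.7 in
Required I = P_cr·L_e²/(π²E) = 1.279×10^5 × 147.7² / (π² × 1.74×10^6) = 162.5 in⁴
Solid circle: I = πd⁴/64  ⇒  d = (64I/π)^(1/4) = (64×162.5/π)^(1/4) = 7.59 in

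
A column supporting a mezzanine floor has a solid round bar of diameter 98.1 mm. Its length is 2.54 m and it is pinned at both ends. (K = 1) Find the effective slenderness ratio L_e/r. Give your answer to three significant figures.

For a solid circle r = d/4 = 98.1/4 = 24.52 mm
L_e = K·L = 1 × 2.54 m = 2.540 m = 2540.0 mm
λ = L_e / r_min = 2540.0 / 24.52 = 104

λ ≈ 104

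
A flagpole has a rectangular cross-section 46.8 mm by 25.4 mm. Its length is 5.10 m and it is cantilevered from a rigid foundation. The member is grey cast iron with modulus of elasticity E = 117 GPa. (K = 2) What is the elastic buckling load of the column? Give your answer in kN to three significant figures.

P_cr ≈ 0.709 kN

Buckling occurs about the weak axis: I_min = h·b³/12 with b = 25.4 mm (the shorter side).
I_min = 46.8×25.4³/12 = 6.391×10^4 mm⁴
I = 6.391×10^4 mm⁴ = 6.391×10^-8 m⁴
Effective length L_e = K·L = 2 × 5.10 = 10.20 m
P_cr = π²EI / L_e² = π² × 117×10⁹ × 6.391×10^-8 / 10.20² = 709.3 N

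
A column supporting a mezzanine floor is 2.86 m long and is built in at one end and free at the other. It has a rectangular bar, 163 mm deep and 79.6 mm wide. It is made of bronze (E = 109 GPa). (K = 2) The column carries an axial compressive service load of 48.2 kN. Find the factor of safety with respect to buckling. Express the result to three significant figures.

n ≈ 4.67

Buckling occurs about the weak axis: I_min = h·b³/12 with b = 79.6 mm (the shorter side).
I_min = 163×79.6³/12 = 6.851×10^6 mm⁴
I = 6.851×10^6 mm⁴ = 6.851×10^-6 m⁴
Effective length L_e = K·L = 2 × 2.86 = 5.720 m
P_cr = π²EI / L_e² = π² × 109×10⁹ × 6.851×10^-6 / 5.720² = 2.253×10^5 N
Factor of safety n = P_cr / P = 225.26 / 48.2 = 4.67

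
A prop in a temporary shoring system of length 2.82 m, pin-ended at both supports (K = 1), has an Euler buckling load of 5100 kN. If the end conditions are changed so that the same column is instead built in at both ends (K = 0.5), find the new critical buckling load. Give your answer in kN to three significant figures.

P_cr ∝ 1/K², so P_cr,new = P_cr,old × (K_old/K_new)² = 5100 × (1/0.5)²
= 5100 × 4.000 = 20400 kN

P_cr ≈ 20400 kN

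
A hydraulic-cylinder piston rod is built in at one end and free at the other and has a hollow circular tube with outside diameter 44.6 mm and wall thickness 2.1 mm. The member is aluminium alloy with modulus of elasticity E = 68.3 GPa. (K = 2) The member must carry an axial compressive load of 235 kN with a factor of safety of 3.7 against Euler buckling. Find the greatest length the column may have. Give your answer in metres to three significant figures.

Inner diameter d_i = 44.6 − 2×2.1 = 40.40 mm
I = π(d_o⁴ − d_i⁴)/64 = π(44.6⁴ − 40.40⁴)/64 = 6.346×10^4 mm⁴
I = 6.346×10^-8 m⁴
Required critical load P_cr = n·P = 3.7 × 235 = 869.5 kN = 8.695×10^5 N
From P_cr = π²EI/(K·L)²:  L = (1/K)·√(π²EI/P_cr) = (1/2)·√(π²×6.83×10^10×6.346×10^-8/8.695×10^5)
L = 0.111 m

L_max ≈ 0.111 m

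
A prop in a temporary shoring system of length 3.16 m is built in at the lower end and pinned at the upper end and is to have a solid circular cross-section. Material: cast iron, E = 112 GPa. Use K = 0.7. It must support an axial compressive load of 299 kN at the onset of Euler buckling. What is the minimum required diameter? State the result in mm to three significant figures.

L_e = K·L = 0.7 × 3.16 = 2.212 m
Required I = P_cr·L_e²/(π²E) = 2.990×10^5 × 2.212² / (π² × 1.12×10^11) = 1.323×10^-6 m⁴
I_req = 1.323×10^6 mm⁴
Solid circle: I = πd⁴/64  ⇒  d = (64I/π)^(1/4) = (64×1.323×10^6/π)^(1/4) = 72.1 mm

d ≈ 72.1 mm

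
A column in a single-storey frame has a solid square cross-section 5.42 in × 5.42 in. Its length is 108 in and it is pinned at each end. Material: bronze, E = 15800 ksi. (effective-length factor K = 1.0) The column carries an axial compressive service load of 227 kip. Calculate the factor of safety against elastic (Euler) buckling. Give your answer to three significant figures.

n ≈ 4.24

I = a⁴/12 = 5.42⁴/12 = 71.91 in⁴
Effective length L_e = K·L = 1 × 108 = 108.0 in
P_cr = π²EI / L_e² = π² × 15800×10³ × 71.91 / 108.0² = 9.614×10^5 lb
Factor of safety n = P_cr / P = 961.45 / 227 = 4.24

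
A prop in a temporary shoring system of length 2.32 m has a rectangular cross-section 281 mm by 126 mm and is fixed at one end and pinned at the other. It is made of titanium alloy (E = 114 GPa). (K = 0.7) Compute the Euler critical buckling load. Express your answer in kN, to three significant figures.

Buckling occurs about the weak axis: I_min = h·b³/12 with b = 126 mm (the shorter side).
I_min = 281×126³/12 = 4.684×10^7 mm⁴
I = 4.684×10^7 mm⁴ = 4.684×10^-5 m⁴
Effective length L_e = K·L = 0.7 × 2.32 = 1.624 m
P_cr = π²EI / L_e² = π² × 114×10⁹ × 4.684×10^-5 / 1.624² = 1.998×10^7 N

P_cr ≈ 20000 kN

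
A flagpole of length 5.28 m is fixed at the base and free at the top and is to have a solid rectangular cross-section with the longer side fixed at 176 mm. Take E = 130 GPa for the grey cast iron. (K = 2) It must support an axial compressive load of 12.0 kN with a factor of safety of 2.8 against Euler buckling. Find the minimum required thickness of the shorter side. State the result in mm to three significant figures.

b ≈ 58.4 mm

Required P_cr = n·P = 2.8 × 12.0 = 33.60 kN
L_e = K·L = 2 × 5.28 = 10.56 m
Required I = P_cr·L_e²/(π²E) = 3.360×10^4 × 10.56² / (π² × 1.30×10^11) = 2.920×10^-6 m⁴
I_req = 2.920×10^6 mm⁴
Rectangle, weak axis: I_min = h·b³/12 with h = 176 mm fixed  ⇒  b = (12I/h)^(1/3) = 58.4 mm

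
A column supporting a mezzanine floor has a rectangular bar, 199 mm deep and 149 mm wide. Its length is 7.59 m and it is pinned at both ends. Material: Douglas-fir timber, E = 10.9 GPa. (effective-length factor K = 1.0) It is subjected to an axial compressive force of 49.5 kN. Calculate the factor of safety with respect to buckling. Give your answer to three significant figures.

Buckling occurs about the weak axis: I_min = h·b³/12 with b = 149 mm (the shorter side).
I_min = 199×149³/12 = 5.486×10^7 mm⁴
I = 5.486×10^7 mm⁴ = 5.486×10^-5 m⁴
Effective length L_e = K·L = 1 × 7.59 = 7.590 m
P_cr = π²EI / L_e² = π² × 10.9×10⁹ × 5.486×10^-5 / 7.590² = 1.024×10^5 N
Factor of safety n = P_cr / P = 102.44 / 49.5 = 2.07

n ≈ 2.07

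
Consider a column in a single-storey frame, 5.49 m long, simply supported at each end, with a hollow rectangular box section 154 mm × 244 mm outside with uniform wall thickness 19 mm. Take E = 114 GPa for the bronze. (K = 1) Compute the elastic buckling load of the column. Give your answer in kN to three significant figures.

P_cr ≈ 1770 kN

Inner dimensions: h_i = 244 − 2×19 = 206.0 mm, b_i = 154 − 2×19 = 116.0 mm
Weak-axis I_min = (h_o·b_o³ − h_i·b_i³)/12 with b_o = 154, b_i = 116.0 mm (shorter outer/inner sides).
I_min = (244×154³ − 206.0×116.0³)/12 = 4.747×10^7 mm⁴
I = 4.747×10^7 mm⁴ = 4.747×10^-5 m⁴
Effective length L_e = K·L = 1 × 5.49 = 5.490 m
P_cr = π²EI / L_e² = π² × 114×10⁹ × 4.747×10^-5 / 5.490² = 1.772×10^6 N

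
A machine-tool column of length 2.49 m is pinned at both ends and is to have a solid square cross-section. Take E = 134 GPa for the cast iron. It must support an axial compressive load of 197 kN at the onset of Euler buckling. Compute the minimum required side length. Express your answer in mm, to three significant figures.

L_e = K·L = 1 × 2.49 = 2.490 m
Required I = P_cr·L_e²/(π²E) = 1.970×10^5 × 2.490² / (π² × 1.34×10^11) = 9.235×10^-7 m⁴
I_req = 9.235×10^5 mm⁴
Solid square: I = a⁴/12  ⇒  a = (12I)^(1/4) = (12×9.235×10^5)^(1/4) = 57.7 mm

a ≈ 57.7 mm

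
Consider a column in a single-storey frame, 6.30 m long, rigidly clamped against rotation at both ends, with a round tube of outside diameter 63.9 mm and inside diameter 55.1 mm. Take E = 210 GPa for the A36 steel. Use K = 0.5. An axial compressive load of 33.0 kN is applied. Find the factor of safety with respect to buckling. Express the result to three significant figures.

d_o = 63.9 mm, d_i = 55.1 mm
I = π(d_o⁴ − d_i⁴)/64 = π(63.9⁴ − 55.10⁴)/64 = 3.660×10^5 mm⁴
I = 3.660×10^5 mm⁴ = 3.660×10^-7 m⁴
Effective length L_e = K·L = 0.5 × 6.30 = 3.150 m
P_cr = π²EI / L_e² = π² × 210×10⁹ × 3.660×10^-7 / 3.150² = 7.644×10^4 N
Factor of safety n = P_cr / P = 76.442 / 33.0 = 2.32

n ≈ 2.32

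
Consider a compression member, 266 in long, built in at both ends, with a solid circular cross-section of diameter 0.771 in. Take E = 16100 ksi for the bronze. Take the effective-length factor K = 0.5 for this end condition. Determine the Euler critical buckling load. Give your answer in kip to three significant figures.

I = πd⁴/64 = π×0.771⁴/64 = 1.735×10^-2 in⁴
Effective length L_e = K·L = 0.5 × 266 = 133.0 in
P_cr = π²EI / L_e² = π² × 16100×10³ × 1.735×10^-2 / 133.0² = 155.8 lb

P_cr ≈ 0.156 kip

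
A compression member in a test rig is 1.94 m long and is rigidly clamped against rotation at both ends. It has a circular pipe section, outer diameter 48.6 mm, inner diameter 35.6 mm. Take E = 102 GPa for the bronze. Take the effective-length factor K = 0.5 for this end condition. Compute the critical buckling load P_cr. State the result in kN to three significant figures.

d_o = 48.6 mm, d_i = 35.6 mm
I = π(d_o⁴ − d_i⁴)/64 = π(48.6⁴ − 35.60⁴)/64 = 1.950×10^5 mm⁴
I = 1.950×10^5 mm⁴ = 1.950×10^-7 m⁴
Effective length L_e = K·L = 0.5 × 1.94 = 0.9700 m
P_cr = π²EI / L_e² = π² × 102×10⁹ × 1.950×10^-7 / 0.9700² = 2.086×10^5 N

P_cr ≈ 209 kN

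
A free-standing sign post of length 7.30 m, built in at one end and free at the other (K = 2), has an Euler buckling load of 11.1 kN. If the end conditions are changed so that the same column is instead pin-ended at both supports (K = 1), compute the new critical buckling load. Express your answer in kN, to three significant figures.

P_cr ≈ 44.4 kN

P_cr ∝ 1/K², so P_cr,new = P_cr,old × (K_old/K_new)² = 11.1 × (2/1)²
= 11.1 × 4.000 = 44.4 kN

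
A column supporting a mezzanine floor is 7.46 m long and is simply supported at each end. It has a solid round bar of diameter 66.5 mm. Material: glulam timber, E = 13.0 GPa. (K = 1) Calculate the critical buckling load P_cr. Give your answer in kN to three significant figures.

P_cr ≈ 2.21 kN

I = πd⁴/64 = π×66.5⁴/64 = 9.600×10^5 mm⁴
I = 9.600×10^5 mm⁴ = 9.600×10^-7 m⁴
Effective length L_e = K·L = 1 × 7.46 = 7.460 m
P_cr = π²EI / L_e² = π² × 13.0×10⁹ × 9.600×10^-7 / 7.460² = 2.213×10^3 N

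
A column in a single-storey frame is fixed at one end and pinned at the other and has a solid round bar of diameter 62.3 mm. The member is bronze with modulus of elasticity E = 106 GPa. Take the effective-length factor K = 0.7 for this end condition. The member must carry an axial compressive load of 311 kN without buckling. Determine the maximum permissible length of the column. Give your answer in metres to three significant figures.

L_max ≈ 2.25 m

I = πd⁴/64 = π×62.3⁴/64 = 7.395×10^5 mm⁴
I = 7.395×10^-7 m⁴
At the buckling limit P_cr = P = 3.110×10^5 N
From P_cr = π²EI/(K·L)²:  L = (1/K)·√(π²EI/P_cr) = (1/0.7)·√(π²×1.06×10^11×7.395×10^-7/3.110×10^5)
L = 2.25 m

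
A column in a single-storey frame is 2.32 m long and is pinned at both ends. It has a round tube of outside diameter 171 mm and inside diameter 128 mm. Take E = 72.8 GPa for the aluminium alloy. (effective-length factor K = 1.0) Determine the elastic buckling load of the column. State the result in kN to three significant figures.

P_cr ≈ 3840 kN

d_o = 171 mm, d_i = 128 mm
I = π(d_o⁴ − d_i⁴)/64 = π(171⁴ − 128.0⁴)/64 = 2.879×10^7 mm⁴
I = 2.879×10^7 mm⁴ = 2.879×10^-5 m⁴
Effective length L_e = K·L = 1 × 2.32 = 2.320 m
P_cr = π²EI / L_e² = π² × 72.8×10⁹ × 2.879×10^-5 / 2.320² = 3.844×10^6 N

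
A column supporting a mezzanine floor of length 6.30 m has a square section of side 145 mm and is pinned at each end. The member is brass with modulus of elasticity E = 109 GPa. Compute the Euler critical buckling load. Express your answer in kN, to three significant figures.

P_cr ≈ 998 kN

I = a⁴/12 = 145⁴/12 = 3.684×10^7 mm⁴
I = 3.684×10^7 mm⁴ = 3.684×10^-5 m⁴
Effective length L_e = K·L = 1 × 6.30 = 6.300 m
P_cr = π²EI / L_e² = π² × 109×10⁹ × 3.684×10^-5 / 6.300² = 9.985×10^5 N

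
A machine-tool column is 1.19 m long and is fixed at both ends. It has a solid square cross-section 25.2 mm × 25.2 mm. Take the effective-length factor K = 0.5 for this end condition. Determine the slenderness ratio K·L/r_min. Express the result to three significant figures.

I = a⁴/12 = 25.2⁴/12 = 3.361×10^4 mm⁴
A = 635.0 mm²;  r_min = √(I/A) = √(3.361×10^4/635.0) = 7.275 mm
L_e = K·L = 0.5 × 1.19 m = 0.5950 m = 595.00 mm
λ = L_e / r_min = 595.00 / 7.275 = 81.8

λ ≈ 81.8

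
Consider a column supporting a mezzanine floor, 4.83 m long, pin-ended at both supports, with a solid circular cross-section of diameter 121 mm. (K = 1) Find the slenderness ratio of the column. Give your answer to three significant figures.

For a solid circle r = d/4 = 121/4 = 30.25 mm
L_e = K·L = 1 × 4.83 m = 4.830 m = 4830.0 mm
λ = L_e / r_min = 4830.0 / 30.25 = 160

λ ≈ 160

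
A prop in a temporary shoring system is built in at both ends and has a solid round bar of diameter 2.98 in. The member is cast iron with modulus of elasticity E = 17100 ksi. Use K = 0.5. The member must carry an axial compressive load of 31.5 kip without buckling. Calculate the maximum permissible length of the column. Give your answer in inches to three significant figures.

L_max ≈ 288 in

I = πd⁴/64 = π×2.98⁴/64 = 3.871 in⁴
At the buckling limit P_cr = P = 3.150×10^4 lb
From P_cr = π²EI/(K·L)²:  L = (1/K)·√(π²EI/P_cr) = (1/0.5)·√(π²×1.71×10^7×3.871/3.150×10^4)
L = 288 in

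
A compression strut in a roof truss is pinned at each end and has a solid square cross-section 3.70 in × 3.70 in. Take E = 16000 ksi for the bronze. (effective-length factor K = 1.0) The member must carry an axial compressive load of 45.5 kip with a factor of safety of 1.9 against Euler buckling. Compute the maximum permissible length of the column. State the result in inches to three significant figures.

I = a⁴/12 = 3.70⁴/12 = 15.62 in⁴
Required critical load P_cr = n·P = 1.9 × 45.5 = 86.45 kip = 8.645×10^4 lb
From P_cr = π²EI/(K·L)²:  L = (1/K)·√(π²EI/P_cr) = (1/1)·√(π²×1.60×10^7×15.62/8.645×10^4)
L = 169 in

L_max ≈ 169 in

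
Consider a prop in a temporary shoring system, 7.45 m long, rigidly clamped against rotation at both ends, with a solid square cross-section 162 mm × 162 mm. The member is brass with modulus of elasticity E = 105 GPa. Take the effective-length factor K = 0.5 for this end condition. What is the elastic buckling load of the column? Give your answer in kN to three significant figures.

P_cr ≈ 4290 kN

I = a⁴/12 = 162⁴/12 = 5.740×10^7 mm⁴
I = 5.740×10^7 mm⁴ = 5.740×10^-5 m⁴
Effective length L_e = K·L = 0.5 × 7.45 = 3.725 m
P_cr = π²EI / L_e² = π² × 105×10⁹ × 5.740×10^-5 / 3.725² = 4.287×10^6 N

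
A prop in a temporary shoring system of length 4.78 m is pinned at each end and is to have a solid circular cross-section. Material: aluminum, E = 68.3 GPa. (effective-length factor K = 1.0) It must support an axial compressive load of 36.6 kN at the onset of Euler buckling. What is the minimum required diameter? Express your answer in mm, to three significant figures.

L_e = K·L = 1 × 4.78 = 4.780 m
Required I = P_cr·L_e²/(π²E) = 3.660×10^4 × 4.780² / (π² × 6.83×10^10) = 1.241×10^-6 m⁴
I_req = 1.241×10^6 mm⁴
Solid circle: I = πd⁴/64  ⇒  d = (64I/π)^(1/4) = (64×1.241×10^6/π)^(1/4) = 70.9 mm

d ≈ 70.9 mm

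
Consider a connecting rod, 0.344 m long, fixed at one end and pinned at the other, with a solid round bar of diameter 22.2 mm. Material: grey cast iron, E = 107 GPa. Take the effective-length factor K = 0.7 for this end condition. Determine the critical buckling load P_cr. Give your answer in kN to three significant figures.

I = πd⁴/64 = π×22.2⁴/64 = 1.192×10^4 mm⁴
I = 1.192×10^4 mm⁴ = 1.192×10^-8 m⁴
Effective length L_e = K·L = 0.7 × 0.344 = 0.2408 m
P_cr = π²EI / L_e² = π² × 107×10⁹ × 1.192×10^-8 / 0.2408² = 2.171×10^5 N

P_cr ≈ 217 kN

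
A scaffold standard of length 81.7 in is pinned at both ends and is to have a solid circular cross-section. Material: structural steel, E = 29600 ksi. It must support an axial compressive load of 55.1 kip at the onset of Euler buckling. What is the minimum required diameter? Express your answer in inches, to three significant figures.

d ≈ 2.25 in

L_e = K·L = 1 × 81.7 = 81.70 in
Required I = P_cr·L_e²/(π²E) = 5.510×10^4 × 81.70² / (π² × 2.96×10^7) = 1.259 in⁴
Solid circle: I = πd⁴/64  ⇒  d = (64I/π)^(1/4) = (64×1.259/π)^(1/4) = 2.25 in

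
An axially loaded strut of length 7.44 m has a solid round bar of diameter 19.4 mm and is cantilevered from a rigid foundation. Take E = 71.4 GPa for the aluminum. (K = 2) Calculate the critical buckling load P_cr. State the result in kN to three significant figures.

P_cr ≈ 0.0221 kN

I = πd⁴/64 = π×19.4⁴/64 = 6.953×10^3 mm⁴
I = 6.953×10^3 mm⁴ = 6.953×10^-9 m⁴
Effective length L_e = K·L = 2 × 7.44 = 14.88 m
P_cr = π²EI / L_e² = π² × 71.4×10⁹ × 6.953×10^-9 / 14.88² = 22.13 N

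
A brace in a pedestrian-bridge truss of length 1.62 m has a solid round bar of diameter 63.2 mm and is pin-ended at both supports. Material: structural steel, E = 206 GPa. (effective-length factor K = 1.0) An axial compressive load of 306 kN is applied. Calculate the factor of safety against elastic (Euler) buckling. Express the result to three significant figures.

I = πd⁴/64 = π×63.2⁴/64 = 7.831×10^5 mm⁴
I = 7.831×10^5 mm⁴ = 7.831×10^-7 m⁴
Effective length L_e = K·L = 1 × 1.62 = 1.620 m
P_cr = π²EI / L_e² = π² × 206×10⁹ × 7.831×10^-7 / 1.620² = 6.067×10^5 N
Factor of safety n = P_cr / P = 606.70 / 306 = 1.98

n ≈ 1.98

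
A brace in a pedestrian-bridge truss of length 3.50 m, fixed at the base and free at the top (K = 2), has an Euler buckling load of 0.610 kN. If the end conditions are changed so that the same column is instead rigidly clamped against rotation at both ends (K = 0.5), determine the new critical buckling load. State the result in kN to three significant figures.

P_cr ≈ 9.76 kN

P_cr ∝ 1/K², so P_cr,new = P_cr,old × (K_old/K_new)² = 0.610 × (2/0.5)²
= 0.610 × 16.00 = 9.76 kN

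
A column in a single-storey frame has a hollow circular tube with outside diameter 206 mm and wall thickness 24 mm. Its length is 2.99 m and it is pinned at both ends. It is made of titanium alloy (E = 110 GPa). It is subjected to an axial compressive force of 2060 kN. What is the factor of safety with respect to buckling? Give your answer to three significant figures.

Inner diameter d_i = 206 − 2×24 = 158.0 mm
I = π(d_o⁴ − d_i⁴)/64 = π(206⁴ − 158.0⁴)/64 = 5.781×10^7 mm⁴
I = 5.781×10^7 mm⁴ = 5.781×10^-5 m⁴
Effective length L_e = K·L = 1 × 2.99 = 2.990 m
P_cr = π²EI / L_e² = π² × 110×10⁹ × 5.781×10^-5 / 2.990² = 7.020×10^6 N
Factor of safety n = P_cr / P = 7019.8 / 2060 = 3.41

n ≈ 3.41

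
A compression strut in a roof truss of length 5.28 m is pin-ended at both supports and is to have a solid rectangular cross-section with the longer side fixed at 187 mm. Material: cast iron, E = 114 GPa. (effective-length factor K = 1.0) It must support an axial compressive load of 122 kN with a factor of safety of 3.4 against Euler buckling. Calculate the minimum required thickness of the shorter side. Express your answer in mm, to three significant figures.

b ≈ 87.0 mm

Required P_cr = n·P = 3.4 × 122 = 414.8 kN
L_e = K·L = 1 × 5.28 = 5.280 m
Required I = P_cr·L_e²/(π²E) = 4.148×10^5 × 5.280² / (π² × 1.14×10^11) = 1.028×10^-5 m⁴
I_req = 1.028×10^7 mm⁴
Rectangle, weak axis: I_min = h·b³/12 with h = 187 mm fixed  ⇒  b = (12I/h)^(1/3) = 87.0 mm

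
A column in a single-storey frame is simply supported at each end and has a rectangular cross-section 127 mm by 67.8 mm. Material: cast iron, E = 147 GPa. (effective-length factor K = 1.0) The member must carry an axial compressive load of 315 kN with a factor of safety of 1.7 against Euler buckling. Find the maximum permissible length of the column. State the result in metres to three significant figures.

L_max ≈ 2.99 m

Buckling occurs about the weak axis: I_min = h·b³/12 with b = 67.8 mm (the shorter side).
I_min = 127×67.8³/12 = 3.298×10^6 mm⁴
I = 3.298×10^-6 m⁴
Required critical load P_cr = n·P = 1.7 × 315 = 535.5 kN = 5.355×10^5 N
From P_cr = π²EI/(K·L)²:  L = (1/K)·√(π²EI/P_cr) = (1/1)·√(π²×1.47×10^11×3.298×10^-6/5.355×10^5)
L = 2.99 m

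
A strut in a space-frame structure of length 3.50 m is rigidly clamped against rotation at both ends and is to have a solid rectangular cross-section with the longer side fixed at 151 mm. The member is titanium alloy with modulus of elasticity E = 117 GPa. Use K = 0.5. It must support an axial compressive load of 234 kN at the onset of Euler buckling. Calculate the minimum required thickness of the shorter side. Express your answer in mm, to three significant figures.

L_e = K·L = 0.5 × 3.50 = 1.750 m
Required I = P_cr·L_e²/(π²E) = 2.340×10^5 × 1.750² / (π² × 1.17×10^11) = 6.206×10^-7 m⁴
I_req = 6.206×10^5 mm⁴
Rectangle, weak axis: I_min = h·b³/12 with h = 151 mm fixed  ⇒  b = (12I/h)^(1/3) = 36.7 mm

b ≈ 36.7 mm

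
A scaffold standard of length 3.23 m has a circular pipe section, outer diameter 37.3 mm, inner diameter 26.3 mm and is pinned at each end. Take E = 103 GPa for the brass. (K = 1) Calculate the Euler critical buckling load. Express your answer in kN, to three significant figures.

P_cr ≈ 6.97 kN

d_o = 37.3 mm, d_i = 26.3 mm
I = π(d_o⁴ − d_i⁴)/64 = π(37.3⁴ − 26.30⁴)/64 = 7.153×10^4 mm⁴
I = 7.153×10^4 mm⁴ = 7.153×10^-8 m⁴
Effective length L_e = K·L = 1 × 3.23 = 3.230 m
P_cr = π²EI / L_e² = π² × 103×10⁹ × 7.153×10^-8 / 3.230² = 6.970×10^3 N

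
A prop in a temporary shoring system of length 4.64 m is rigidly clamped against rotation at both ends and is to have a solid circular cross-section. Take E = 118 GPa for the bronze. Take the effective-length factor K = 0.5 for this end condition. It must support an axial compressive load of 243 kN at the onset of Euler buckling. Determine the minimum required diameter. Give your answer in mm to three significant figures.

d ≈ 69.2 mm

L_e = K·L = 0.5 × 4.64 = 2.320 m
Required I = P_cr·L_e²/(π²E) = 2.430×10^5 × 2.320² / (π² × 1.18×10^11) = 1.123×10^-6 m⁴
I_req = 1.123×10^6 mm⁴
Solid circle: I = πd⁴/64  ⇒  d = (64I/π)^(1/4) = (64×1.123×10^6/π)^(1/4) = 69.2 mm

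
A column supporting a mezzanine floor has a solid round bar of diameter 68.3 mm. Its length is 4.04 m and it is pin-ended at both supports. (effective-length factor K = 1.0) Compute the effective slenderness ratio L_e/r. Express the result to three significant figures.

λ ≈ 237

For a solid circle r = d/4 = 68.3/4 = 17.08 mm
L_e = K·L = 1 × 4.04 m = 4.040 m = 4040.0 mm
λ = L_e / r_min = 4040.0 / 17.08 = 237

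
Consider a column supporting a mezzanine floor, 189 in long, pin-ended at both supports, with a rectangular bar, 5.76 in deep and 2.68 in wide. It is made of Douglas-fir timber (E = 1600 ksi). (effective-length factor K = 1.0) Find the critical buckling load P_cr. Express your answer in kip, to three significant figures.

Buckling occurs about the weak axis: I_min = h·b³/12 with b = 2.68 in (the shorter side).
I_min = 5.76×2.68³/12 = 9.239 in⁴
Effective length L_e = K·L = 1 × 189 = 189.0 in
P_cr = π²EI / L_e² = π² × 1600×10³ × 9.239 / 189.0² = 4.085×10^3 lb

P_cr ≈ 4.08 kip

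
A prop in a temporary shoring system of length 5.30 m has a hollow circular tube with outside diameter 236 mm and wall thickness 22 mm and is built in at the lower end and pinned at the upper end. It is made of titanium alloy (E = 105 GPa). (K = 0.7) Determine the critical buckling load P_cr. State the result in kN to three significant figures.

Inner diameter d_i = 236 − 2×22 = 192.0 mm
I = π(d_o⁴ − d_i⁴)/64 = π(236⁴ − 192.0⁴)/64 = 8.556×10^7 mm⁴
I = 8.556×10^7 mm⁴ = 8.556×10^-5 m⁴
Effective length L_e = K·L = 0.7 × 5.30 = 3.710 m
P_cr = π²EI / L_e² = π² × 105×10⁹ × 8.556×10^-5 / 3.710² = 6.442×10^6 N

P_cr ≈ 6440 kN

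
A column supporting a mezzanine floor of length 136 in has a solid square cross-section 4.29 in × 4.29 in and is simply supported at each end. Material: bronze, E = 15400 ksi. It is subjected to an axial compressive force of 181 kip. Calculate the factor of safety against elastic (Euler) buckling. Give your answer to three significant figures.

n ≈ 1.28

I = a⁴/12 = 4.29⁴/12 = 28.23 in⁴
Effective length L_e = K·L = 1 × 136 = 136.0 in
P_cr = π²EI / L_e² = π² × 15400×10³ × 28.23 / 136.0² = 2.319×10^5 lb
Factor of safety n = P_cr / P = 231.95 / 181 = 1.28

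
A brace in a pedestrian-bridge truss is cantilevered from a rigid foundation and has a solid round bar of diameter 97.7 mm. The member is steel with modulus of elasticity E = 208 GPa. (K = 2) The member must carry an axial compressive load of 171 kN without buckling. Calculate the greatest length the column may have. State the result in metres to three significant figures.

L_max ≈ 3.66 m

I = πd⁴/64 = π×97.7⁴/64 = 4.472×10^6 mm⁴
I = 4.472×10^-6 m⁴
At the buckling limit P_cr = P = 1.710×10^5 N
From P_cr = π²EI/(K·L)²:  L = (1/K)·√(π²EI/P_cr) = (1/2)·√(π²×2.08×10^11×4.472×10^-6/1.710×10^5)
L = 3.66 m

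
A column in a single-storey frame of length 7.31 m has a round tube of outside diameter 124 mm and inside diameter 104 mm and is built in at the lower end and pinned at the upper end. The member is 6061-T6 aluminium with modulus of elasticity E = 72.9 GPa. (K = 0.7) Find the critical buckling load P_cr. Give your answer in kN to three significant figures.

P_cr ≈ 161 kN

d_o = 124 mm, d_i = 104 mm
I = π(d_o⁴ − d_i⁴)/64 = π(124⁴ − 104.0⁴)/64 = 5.863×10^6 mm⁴
I = 5.863×10^6 mm⁴ = 5.863×10^-6 m⁴
Effective length L_e = K·L = 0.7 × 7.31 = 5.117 m
P_cr = π²EI / L_e² = π² × 72.9×10⁹ × 5.863×10^-6 / 5.117² = 1.611×10^5 N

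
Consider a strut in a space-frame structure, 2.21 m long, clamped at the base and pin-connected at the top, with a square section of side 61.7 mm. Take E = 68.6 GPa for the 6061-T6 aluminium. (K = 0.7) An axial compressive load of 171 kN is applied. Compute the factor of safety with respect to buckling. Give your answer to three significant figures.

n ≈ 2.00

I = a⁴/12 = 61.7⁴/12 = 1.208×10^6 mm⁴
I = 1.208×10^6 mm⁴ = 1.208×10^-6 m⁴
Effective length L_e = K·L = 0.7 × 2.21 = 1.547 m
P_cr = π²EI / L_e² = π² × 68.6×10⁹ × 1.208×10^-6 / 1.547² = 3.417×10^5 N
Factor of safety n = P_cr / P = 341.67 / 171 = 2.00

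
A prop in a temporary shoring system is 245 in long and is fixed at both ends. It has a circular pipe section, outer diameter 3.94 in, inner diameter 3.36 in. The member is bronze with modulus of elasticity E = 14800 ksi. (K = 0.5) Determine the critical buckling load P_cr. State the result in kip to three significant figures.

P_cr ≈ 54.2 kip

d_o = 3.94 in, d_i = 3.36 in
I = π(d_o⁴ − d_i⁴)/64 = π(3.94⁴ − 3.360⁴)/64 = 5.573 in⁴
Effective length L_e = K·L = 0.5 × 245 = 122.5 in
P_cr = π²EI / L_e² = π² × 14800×10³ × 5.573 / 122.5² = 5.424×10^4 lb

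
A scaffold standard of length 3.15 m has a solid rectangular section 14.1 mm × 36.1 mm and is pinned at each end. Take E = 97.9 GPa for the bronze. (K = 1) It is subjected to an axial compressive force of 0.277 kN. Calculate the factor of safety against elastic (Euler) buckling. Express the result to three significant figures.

n ≈ 2.96

Buckling occurs about the weak axis: I_min = h·b³/12 with b = 14.1 mm (the shorter side).
I_min = 36.1×14.1³/12 = 8.433×10^3 mm⁴
I = 8.433×10^3 mm⁴ = 8.433×10^-9 m⁴
Effective length L_e = K·L = 1 × 3.15 = 3.150 m
P_cr = π²EI / L_e² = π² × 97.9×10⁹ × 8.433×10^-9 / 3.150² = 821.2 N
Factor of safety n = P_cr / P = 0.82119 / 0.277 = 2.96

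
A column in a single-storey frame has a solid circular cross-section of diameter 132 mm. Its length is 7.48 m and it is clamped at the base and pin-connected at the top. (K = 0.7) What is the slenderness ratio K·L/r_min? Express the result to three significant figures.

For a solid circle r = d/4 = 132/4 = 33.00 mm
L_e = K·L = 0.7 × 7.48 m = 5.236 m = 5236.0 mm
λ = L_e / r_min = 5236.0 / 33.00 = 159

λ ≈ 159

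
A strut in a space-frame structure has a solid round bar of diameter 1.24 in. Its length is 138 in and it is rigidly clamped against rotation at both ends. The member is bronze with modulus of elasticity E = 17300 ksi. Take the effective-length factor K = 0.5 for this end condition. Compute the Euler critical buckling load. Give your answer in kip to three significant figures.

P_cr ≈ 4.16 kip

I = πd⁴/64 = π×1.24⁴/64 = 0.1161 in⁴
Effective length L_e = K·L = 0.5 × 138 = 69.00 in
P_cr = π²EI / L_e² = π² × 17300×10³ × 0.1161 / 69.00² = 4.162×10^3 lb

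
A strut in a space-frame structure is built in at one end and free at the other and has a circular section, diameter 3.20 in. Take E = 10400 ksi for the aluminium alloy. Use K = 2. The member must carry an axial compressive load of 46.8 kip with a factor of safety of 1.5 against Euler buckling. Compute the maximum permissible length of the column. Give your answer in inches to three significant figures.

L_max ≈ 43.4 in

I = πd⁴/64 = π×3.20⁴/64 = 5.147 in⁴
Required critical load P_cr = n·P = 1.5 × 46.8 = 70.20 kip = 7.020×10^4 lb
From P_cr = π²EI/(K·L)²:  L = (1/K)·√(π²EI/P_cr) = (1/2)·√(π²×1.04×10^7×5.147/7.020×10^4)
L = 43.4 in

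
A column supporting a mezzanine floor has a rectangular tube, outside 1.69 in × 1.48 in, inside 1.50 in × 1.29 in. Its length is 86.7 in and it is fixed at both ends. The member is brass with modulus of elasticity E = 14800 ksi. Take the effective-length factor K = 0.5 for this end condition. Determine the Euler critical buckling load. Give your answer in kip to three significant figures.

Weak-axis I_min = (h_o·b_o³ − h_i·b_i³)/12 with b_o = 1.48, b_i = 1.290 in (shorter outer/inner sides).
I_min = (1.69×1.48³ − 1.500×1.290³)/12 = 0.1882 in⁴
Effective length L_e = K·L = 0.5 × 86.7 = 43.35 in
P_cr = π²EI / L_e² = π² × 14800×10³ × 0.1882 / 43.35² = 1.463×10^4 lb

P_cr ≈ 14.6 kip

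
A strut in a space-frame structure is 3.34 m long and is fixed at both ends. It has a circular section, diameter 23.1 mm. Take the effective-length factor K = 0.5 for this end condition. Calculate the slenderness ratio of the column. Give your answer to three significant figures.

λ ≈ 289

I = πd⁴/64 = π×23.1⁴/64 = 1.398×10^4 mm⁴
A = 419.1 mm²;  r_min = √(I/A) = √(1.398×10^4/419.1) = 5.775 mm
L_e = K·L = 0.5 × 3.34 m = 1.670 m = 1670.0 mm
λ = L_e / r_min = 1670.0 / 5.775 = 289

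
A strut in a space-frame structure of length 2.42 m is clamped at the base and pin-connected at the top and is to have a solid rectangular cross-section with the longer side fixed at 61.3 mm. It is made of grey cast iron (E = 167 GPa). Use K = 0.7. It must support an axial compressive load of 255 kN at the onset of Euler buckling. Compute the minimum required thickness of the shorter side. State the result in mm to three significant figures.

L_e = K·L = 0.7 × 2.42 = 1.694 m
Required I = P_cr·L_e²/(π²E) = 2.550×10^5 × 1.694² / (π² × 1.67×10^11) = 4.440×10^-7 m⁴
I_req = 4.440×10^5 mm⁴
Rectangle, weak axis: I_min = h·b³/12 with h = 61.3 mm fixed  ⇒  b = (12I/h)^(1/3) = 44.3 mm

b ≈ 44.3 mm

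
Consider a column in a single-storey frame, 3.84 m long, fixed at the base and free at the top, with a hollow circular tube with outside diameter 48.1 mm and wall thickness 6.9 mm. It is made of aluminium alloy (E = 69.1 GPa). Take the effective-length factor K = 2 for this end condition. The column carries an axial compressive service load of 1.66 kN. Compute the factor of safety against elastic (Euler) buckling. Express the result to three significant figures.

Inner diameter d_i = 48.1 − 2×6.9 = 34.30 mm
I = π(d_o⁴ − d_i⁴)/64 = π(48.1⁴ − 34.30⁴)/64 = 1.948×10^5 mm⁴
I = 1.948×10^5 mm⁴ = 1.948×10^-7 m⁴
Effective length L_e = K·L = 2 × 3.84 = 7.680 m
P_cr = π²EI / L_e² = π² × 69.1×10⁹ × 1.948×10^-7 / 7.680² = 2.253×10^3 N
Factor of safety n = P_cr / P = 2.2525 / 1.66 = 1.36

n ≈ 1.36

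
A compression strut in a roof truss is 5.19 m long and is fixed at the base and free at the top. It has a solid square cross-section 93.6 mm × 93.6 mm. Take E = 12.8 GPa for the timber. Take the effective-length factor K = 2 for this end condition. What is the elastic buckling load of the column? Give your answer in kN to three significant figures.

P_cr ≈ 7.50 kN

I = a⁴/12 = 93.6⁴/12 = 6.396×10^6 mm⁴
I = 6.396×10^6 mm⁴ = 6.396×10^-6 m⁴
Effective length L_e = K·L = 2 × 5.19 = 10.38 m
P_cr = π²EI / L_e² = π² × 12.8×10⁹ × 6.396×10^-6 / 10.38² = 7.500×10^3 N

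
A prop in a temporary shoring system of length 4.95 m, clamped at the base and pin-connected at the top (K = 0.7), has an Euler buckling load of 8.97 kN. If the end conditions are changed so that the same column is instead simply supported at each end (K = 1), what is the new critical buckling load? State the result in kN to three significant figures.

P_cr ∝ 1/K², so P_cr,new = P_cr,old × (K_old/K_new)² = 8.97 × (0.7/1)²
= 8.97 × 0.4900 = 4.40 kN

P_cr ≈ 4.40 kN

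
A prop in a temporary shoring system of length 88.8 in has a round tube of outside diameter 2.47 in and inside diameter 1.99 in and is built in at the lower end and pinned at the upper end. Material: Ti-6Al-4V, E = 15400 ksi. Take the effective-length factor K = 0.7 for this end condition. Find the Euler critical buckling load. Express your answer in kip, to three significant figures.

d_o = 2.47 in, d_i = 1.99 in
I = π(d_o⁴ − d_i⁴)/64 = π(2.47⁴ − 1.990⁴)/64 = 1.057 in⁴
Effective length L_e = K·L = 0.7 × 88.8 = 62.16 in
P_cr = π²EI / L_e² = π² × 15400×10³ × 1.057 / 62.16² = 4.159×10^4 lb

P_cr ≈ 41.6 kip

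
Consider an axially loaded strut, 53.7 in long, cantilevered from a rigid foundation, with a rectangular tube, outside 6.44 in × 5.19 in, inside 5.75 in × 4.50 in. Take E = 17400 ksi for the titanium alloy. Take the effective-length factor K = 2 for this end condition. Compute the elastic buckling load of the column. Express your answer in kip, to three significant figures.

Weak-axis I_min = (h_o·b_o³ − h_i·b_i³)/12 with b_o = 5.19, b_i = 4.500 in (shorter outer/inner sides).
I_min = (6.44×5.19³ − 5.750×4.500³)/12 = 31.36 in⁴
Effective length L_e = K·L = 2 × 53.7 = 107.4 in
P_cr = π²EI / L_e² = π² × 17400×10³ × 31.36 / 107.4² = 4.669×10^5 lb

P_cr ≈ 467 kip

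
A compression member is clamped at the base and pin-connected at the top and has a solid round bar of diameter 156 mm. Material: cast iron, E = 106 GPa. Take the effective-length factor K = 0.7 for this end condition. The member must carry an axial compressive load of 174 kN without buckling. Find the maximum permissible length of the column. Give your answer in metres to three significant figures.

L_max ≈ 18.9 m

I = πd⁴/64 = π×156⁴/64 = 2.907×10^7 mm⁴
I = 2.907×10^-5 m⁴
At the buckling limit P_cr = P = 1.740×10^5 N
From P_cr = π²EI/(K·L)²:  L = (1/K)·√(π²EI/P_cr) = (1/0.7)·√(π²×1.06×10^11×2.907×10^-5/1.740×10^5)
L = 18.9 m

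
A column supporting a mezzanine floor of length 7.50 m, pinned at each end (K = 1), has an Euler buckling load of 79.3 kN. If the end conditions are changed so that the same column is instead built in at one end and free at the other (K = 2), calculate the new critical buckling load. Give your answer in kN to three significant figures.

P_cr ∝ 1/K², so P_cr,new = P_cr,old × (K_old/K_new)² = 79.3 × (1/2)²
= 79.3 × 0.2500 = 19.8 kN

P_cr ≈ 19.8 kN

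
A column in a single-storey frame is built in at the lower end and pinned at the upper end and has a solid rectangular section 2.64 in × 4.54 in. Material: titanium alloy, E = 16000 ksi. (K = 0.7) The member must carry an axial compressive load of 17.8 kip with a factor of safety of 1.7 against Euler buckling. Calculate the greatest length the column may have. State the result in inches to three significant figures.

Buckling occurs about the weak axis: I_min = h·b³/12 with b = 2.64 in (the shorter side).
I_min = 4.54×2.64³/12 = 6.961 in⁴
Required critical load P_cr = n·P = 1.7 × 17.8 = 30.26 kip = 3.026×10^4 lb
From P_cr = π²EI/(K·L)²:  L = (1/K)·√(π²EI/P_cr) = (1/0.7)·√(π²×1.60×10^7×6.961/3.026×10^4)
L = 272 in

L_max ≈ 272 in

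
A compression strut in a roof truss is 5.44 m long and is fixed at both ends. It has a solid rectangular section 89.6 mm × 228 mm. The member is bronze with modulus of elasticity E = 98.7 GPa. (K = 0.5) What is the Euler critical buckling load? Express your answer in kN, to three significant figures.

Buckling occurs about the weak axis: I_min = h·b³/12 with b = 89.6 mm (the shorter side).
I_min = 228×89.6³/12 = 1.367×10^7 mm⁴
I = 1.367×10^7 mm⁴ = 1.367×10^-5 m⁴
Effective length L_e = K·L = 0.5 × 5.44 = 2.720 m
P_cr = π²EI / L_e² = π² × 98.7×10⁹ × 1.367×10^-5 / 2.720² = 1.800×10^6 N

P_cr ≈ 1800 kN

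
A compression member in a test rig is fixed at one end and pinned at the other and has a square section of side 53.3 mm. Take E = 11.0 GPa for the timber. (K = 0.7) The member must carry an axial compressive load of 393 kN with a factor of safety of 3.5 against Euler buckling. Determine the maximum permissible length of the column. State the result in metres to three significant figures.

L_max ≈ 0.329 m

I = a⁴/12 = 53.3⁴/12 = 6.726×10^5 mm⁴
I = 6.726×10^-7 m⁴
Required critical load P_cr = n·P = 3.5 × 393 = 1376 kN = 1.375×10^6 N
From P_cr = π²EI/(K·L)²:  L = (1/K)·√(π²EI/P_cr) = (1/0.7)·√(π²×1.10×10^10×6.726×10^-7/1.375×10^6)
L = 0.329 m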